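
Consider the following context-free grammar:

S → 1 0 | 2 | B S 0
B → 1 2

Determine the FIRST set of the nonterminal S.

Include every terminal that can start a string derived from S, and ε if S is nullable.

We compute FIRST(S) using the standard algorithm.
FIRST(B) = {1}
FIRST(S) = {1, 2}
Therefore, FIRST(S) = {1, 2}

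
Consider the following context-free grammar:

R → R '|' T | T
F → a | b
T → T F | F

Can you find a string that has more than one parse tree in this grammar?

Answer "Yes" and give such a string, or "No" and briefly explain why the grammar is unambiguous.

No - the grammar is unambiguous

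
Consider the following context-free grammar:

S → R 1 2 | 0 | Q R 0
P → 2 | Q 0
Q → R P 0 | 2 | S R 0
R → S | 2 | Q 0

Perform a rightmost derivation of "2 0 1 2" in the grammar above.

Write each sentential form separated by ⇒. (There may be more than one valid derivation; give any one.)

S ⇒ R 1 2 ⇒ Q 0 1 2 ⇒ 2 0 1 2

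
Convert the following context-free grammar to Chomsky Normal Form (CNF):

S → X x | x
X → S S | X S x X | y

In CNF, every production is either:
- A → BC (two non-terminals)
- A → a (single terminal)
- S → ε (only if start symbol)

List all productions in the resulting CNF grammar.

TX → x; S → x; X → y; S → X TX; X → S S; X → X X0; X0 → S X1; X1 → TX X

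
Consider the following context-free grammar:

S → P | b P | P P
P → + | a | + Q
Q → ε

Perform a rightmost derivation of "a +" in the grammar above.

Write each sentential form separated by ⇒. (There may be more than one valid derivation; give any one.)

S ⇒ P P ⇒ P + ⇒ a +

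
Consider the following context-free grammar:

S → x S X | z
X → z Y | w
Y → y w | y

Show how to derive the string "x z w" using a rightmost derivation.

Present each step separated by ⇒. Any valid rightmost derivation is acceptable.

S ⇒ x S X ⇒ x S w ⇒ x z w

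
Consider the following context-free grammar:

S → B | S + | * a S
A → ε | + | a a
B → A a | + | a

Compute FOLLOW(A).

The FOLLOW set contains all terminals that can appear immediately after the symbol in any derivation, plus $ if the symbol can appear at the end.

We compute FOLLOW(A) using the standard algorithm.
FOLLOW(S) starts with {$}.
FIRST(A) = {+, a, ε}
FIRST(B) = {+, a}
FIRST(S) = {*, +, a}
FOLLOW(A) = {a}
FOLLOW(B) = {$, +}
FOLLOW(S) = {$, +}
Therefore, FOLLOW(A) = {a}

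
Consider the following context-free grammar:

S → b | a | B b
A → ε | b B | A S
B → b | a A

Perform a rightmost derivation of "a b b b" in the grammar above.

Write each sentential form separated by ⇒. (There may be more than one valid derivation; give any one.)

S ⇒ B b ⇒ a A b ⇒ a b B b ⇒ a b b b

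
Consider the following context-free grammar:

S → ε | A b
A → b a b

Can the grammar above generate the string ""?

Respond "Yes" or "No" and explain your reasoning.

Yes - a valid derivation exists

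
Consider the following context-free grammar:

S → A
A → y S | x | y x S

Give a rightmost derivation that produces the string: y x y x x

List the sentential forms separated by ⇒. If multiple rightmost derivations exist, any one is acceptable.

S ⇒ A ⇒ y x S ⇒ y x A ⇒ y x y x S ⇒ y x y x A ⇒ y x y x x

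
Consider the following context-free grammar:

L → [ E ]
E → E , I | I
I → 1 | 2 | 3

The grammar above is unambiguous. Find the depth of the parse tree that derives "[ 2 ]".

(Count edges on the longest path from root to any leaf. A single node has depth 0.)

3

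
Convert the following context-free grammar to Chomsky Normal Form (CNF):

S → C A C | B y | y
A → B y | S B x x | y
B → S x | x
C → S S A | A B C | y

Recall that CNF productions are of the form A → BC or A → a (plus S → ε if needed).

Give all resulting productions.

TY → y; S → y; TX → x; A → y; B → x; C → y; S → C X0; X0 → A C; S → B TY; A → B TY; A → S X1; X1 → B X2; X2 → TX TX; B → S TX; C → S X3; X3 → S A; C → A X4; X4 → B C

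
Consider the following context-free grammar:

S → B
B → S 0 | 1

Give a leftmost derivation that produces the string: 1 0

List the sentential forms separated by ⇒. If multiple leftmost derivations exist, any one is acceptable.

S ⇒ B ⇒ S 0 ⇒ B 0 ⇒ 1 0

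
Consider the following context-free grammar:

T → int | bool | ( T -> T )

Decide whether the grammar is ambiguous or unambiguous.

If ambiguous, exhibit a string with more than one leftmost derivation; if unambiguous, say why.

Unambiguous - every string in the language has a unique leftmost derivation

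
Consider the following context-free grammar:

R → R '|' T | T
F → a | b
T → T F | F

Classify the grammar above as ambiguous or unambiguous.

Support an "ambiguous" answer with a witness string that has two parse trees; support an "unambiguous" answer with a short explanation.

Unambiguous - every string in the language has a unique parse tree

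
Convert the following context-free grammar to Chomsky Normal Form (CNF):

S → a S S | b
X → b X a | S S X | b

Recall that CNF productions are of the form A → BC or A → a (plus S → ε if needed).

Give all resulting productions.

TA → a; S → b; TB → b; X → b; S → TA X0; X0 → S S; X → TB X1; X1 → X TA; X → S X2; X2 → S X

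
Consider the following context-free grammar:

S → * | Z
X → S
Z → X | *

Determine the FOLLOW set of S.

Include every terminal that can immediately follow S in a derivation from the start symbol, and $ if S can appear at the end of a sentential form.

We compute FOLLOW(S) using the standard algorithm.
FOLLOW(S) starts with {$}.
FIRST(S) = {*}
FIRST(X) = {*}
FIRST(Z) = {*}
FOLLOW(S) = {$}
FOLLOW(X) = {$}
FOLLOW(Z) = {$}
Therefore, FOLLOW(S) = {$}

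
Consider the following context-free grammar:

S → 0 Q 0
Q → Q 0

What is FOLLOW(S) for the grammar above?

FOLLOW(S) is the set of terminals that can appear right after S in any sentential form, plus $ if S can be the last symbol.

We compute FOLLOW(S) using the standard algorithm.
FOLLOW(S) starts with {$}.
FIRST(Q) = {}
FIRST(S) = {0}
FOLLOW(Q) = {0}
FOLLOW(S) = {$}
Therefore, FOLLOW(S) = {$}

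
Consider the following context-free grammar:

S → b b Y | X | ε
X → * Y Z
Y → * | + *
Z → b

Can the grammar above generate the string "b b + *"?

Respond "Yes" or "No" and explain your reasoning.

Yes - a valid derivation exists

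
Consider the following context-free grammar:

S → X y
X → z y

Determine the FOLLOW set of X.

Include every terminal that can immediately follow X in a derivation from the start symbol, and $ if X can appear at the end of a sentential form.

We compute FOLLOW(X) using the standard algorithm.
FOLLOW(S) starts with {$}.
FIRST(S) = {z}
FIRST(X) = {z}
FOLLOW(S) = {$}
FOLLOW(X) = {y}
Therefore, FOLLOW(X) = {y}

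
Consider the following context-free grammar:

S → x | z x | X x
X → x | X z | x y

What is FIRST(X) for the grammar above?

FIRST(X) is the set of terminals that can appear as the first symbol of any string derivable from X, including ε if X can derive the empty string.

We compute FIRST(X) using the standard algorithm.
FIRST(S) = {x, z}
FIRST(X) = {x}
Therefore, FIRST(X) = {x}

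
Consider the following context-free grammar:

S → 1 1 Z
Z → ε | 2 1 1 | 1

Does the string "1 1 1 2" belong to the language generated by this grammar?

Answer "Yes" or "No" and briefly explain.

No - no valid derivation exists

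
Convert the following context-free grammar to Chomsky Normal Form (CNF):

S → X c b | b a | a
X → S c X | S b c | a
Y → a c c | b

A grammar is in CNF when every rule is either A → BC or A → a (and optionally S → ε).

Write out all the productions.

TC → c; TB → b; TA → a; S → a; X → a; Y → b; S → X X0; X0 → TC TB; S → TB TA; X → S X1; X1 → TC X; X → S X2; X2 → TB TC; Y → TA X3; X3 → TC TC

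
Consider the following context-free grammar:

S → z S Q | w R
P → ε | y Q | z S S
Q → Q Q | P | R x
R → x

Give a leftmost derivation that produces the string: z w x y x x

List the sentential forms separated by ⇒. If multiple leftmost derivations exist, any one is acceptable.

S ⇒ z S Q ⇒ z w R Q ⇒ z w x Q ⇒ z w x P ⇒ z w x y Q ⇒ z w x y R x ⇒ z w x y x x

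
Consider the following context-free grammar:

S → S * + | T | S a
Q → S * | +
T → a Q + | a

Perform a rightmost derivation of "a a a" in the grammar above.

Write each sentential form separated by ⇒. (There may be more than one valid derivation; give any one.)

S ⇒ S a ⇒ S a a ⇒ T a a ⇒ a a a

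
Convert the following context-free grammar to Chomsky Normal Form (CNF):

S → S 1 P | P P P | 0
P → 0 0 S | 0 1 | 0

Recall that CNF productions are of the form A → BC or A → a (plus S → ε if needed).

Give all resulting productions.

T1 → 1; S → 0; T0 → 0; P → 0; S → S X0; X0 → T1 P; S → P X1; X1 → P P; P → T0 X2; X2 → T0 S; P → T0 T1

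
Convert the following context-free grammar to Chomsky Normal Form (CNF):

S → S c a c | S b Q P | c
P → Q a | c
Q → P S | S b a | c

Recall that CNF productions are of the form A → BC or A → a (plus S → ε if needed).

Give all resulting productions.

TC → c; TA → a; TB → b; S → c; P → c; Q → c; S → S X0; X0 → TC X1; X1 → TA TC; S → S X2; X2 → TB X3; X3 → Q P; P → Q TA; Q → P S; Q → S X4; X4 → TB TA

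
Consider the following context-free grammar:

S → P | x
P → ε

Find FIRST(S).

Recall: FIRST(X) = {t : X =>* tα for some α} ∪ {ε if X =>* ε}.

We compute FIRST(S) using the standard algorithm.
FIRST(P) = {ε}
FIRST(S) = {x, ε}
Therefore, FIRST(S) = {x, ε}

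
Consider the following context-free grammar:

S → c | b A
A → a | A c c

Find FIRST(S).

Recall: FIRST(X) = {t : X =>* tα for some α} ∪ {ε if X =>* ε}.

We compute FIRST(S) using the standard algorithm.
FIRST(A) = {a}
FIRST(S) = {b, c}
Therefore, FIRST(S) = {b, c}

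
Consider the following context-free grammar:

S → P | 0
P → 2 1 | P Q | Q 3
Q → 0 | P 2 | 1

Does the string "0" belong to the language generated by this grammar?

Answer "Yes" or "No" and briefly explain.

Yes - a valid derivation exists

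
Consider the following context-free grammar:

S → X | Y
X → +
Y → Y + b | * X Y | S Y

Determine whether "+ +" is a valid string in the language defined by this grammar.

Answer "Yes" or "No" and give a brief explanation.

No - no valid derivation exists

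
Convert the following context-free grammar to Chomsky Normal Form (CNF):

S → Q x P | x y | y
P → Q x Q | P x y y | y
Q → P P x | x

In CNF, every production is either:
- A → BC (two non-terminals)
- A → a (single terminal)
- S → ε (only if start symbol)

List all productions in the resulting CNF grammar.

TX → x; TY → y; S → y; P → y; Q → x; S → Q X0; X0 → TX P; S → TX TY; P → Q X1; X1 → TX Q; P → P X2; X2 → TX X3; X3 → TY TY; Q → P X4; X4 → P TX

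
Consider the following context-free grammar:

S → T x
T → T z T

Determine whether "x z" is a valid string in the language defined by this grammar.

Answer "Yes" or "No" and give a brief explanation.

No - no valid derivation exists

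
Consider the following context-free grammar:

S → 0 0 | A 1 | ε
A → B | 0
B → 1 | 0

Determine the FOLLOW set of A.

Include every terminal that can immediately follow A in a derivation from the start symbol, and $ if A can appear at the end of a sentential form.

We compute FOLLOW(A) using the standard algorithm.
FOLLOW(S) starts with {$}.
FIRST(A) = {0, 1}
FIRST(B) = {0, 1}
FIRST(S) = {0, 1, ε}
FOLLOW(A) = {1}
FOLLOW(B) = {1}
FOLLOW(S) = {$}
Therefore, FOLLOW(A) = {1}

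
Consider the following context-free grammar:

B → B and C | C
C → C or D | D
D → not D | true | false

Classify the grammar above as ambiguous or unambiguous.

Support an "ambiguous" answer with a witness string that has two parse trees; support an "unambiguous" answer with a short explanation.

Unambiguous - every string in the language has a unique parse tree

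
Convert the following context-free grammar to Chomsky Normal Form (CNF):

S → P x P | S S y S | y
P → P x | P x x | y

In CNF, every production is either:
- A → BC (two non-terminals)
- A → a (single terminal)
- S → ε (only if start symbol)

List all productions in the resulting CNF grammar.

TX → x; TY → y; S → y; P → y; S → P X0; X0 → TX P; S → S X1; X1 → S X2; X2 → TY S; P → P TX; P → P X3; X3 → TX TX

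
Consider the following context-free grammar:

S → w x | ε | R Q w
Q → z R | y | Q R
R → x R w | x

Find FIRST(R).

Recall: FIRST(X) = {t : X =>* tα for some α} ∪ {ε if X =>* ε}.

We compute FIRST(R) using the standard algorithm.
FIRST(Q) = {y, z}
FIRST(R) = {x}
FIRST(S) = {w, x, ε}
Therefore, FIRST(R) = {x}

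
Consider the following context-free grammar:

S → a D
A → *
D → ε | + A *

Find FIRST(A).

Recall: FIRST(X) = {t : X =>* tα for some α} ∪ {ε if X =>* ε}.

We compute FIRST(A) using the standard algorithm.
FIRST(A) = {*}
FIRST(D) = {+, ε}
FIRST(S) = {a}
Therefore, FIRST(A) = {*}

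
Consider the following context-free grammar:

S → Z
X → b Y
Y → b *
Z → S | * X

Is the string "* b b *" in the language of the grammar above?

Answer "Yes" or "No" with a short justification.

Yes - a valid derivation exists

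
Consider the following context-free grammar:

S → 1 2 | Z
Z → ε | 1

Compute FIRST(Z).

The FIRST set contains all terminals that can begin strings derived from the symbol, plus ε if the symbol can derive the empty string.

We compute FIRST(Z) using the standard algorithm.
FIRST(S) = {1, ε}
FIRST(Z) = {1, ε}
Therefore, FIRST(Z) = {1, ε}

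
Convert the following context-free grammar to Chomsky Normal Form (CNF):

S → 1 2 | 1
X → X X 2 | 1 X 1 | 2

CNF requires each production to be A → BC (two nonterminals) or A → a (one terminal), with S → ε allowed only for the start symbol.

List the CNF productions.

T1 → 1; T2 → 2; S → 1; X → 2; S → T1 T2; X → X X0; X0 → X T2; X → T1 X1; X1 → X T1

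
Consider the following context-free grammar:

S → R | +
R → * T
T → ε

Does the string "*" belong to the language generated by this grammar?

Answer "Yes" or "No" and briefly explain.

Yes - a valid derivation exists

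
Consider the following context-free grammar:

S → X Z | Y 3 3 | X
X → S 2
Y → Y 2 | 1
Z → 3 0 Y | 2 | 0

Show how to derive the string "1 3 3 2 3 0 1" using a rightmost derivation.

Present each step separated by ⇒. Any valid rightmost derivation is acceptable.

S ⇒ X Z ⇒ X 3 0 Y ⇒ X 3 0 1 ⇒ S 2 3 0 1 ⇒ Y 3 3 2 3 0 1 ⇒ 1 3 3 2 3 0 1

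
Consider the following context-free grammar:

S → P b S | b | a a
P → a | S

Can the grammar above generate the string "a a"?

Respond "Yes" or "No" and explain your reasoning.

Yes - a valid derivation exists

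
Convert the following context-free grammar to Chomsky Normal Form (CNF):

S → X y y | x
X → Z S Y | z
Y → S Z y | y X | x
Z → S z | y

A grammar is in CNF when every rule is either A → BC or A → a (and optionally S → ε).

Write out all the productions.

TY → y; S → x; X → z; Y → x; TZ → z; Z → y; S → X X0; X0 → TY TY; X → Z X1; X1 → S Y; Y → S X2; X2 → Z TY; Y → TY X; Z → S TZ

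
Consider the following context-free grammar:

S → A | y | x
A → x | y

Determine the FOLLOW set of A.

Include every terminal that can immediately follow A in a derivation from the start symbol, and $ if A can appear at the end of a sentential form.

We compute FOLLOW(A) using the standard algorithm.
FOLLOW(S) starts with {$}.
FIRST(A) = {x, y}
FIRST(S) = {x, y}
FOLLOW(A) = {$}
FOLLOW(S) = {$}
Therefore, FOLLOW(A) = {$}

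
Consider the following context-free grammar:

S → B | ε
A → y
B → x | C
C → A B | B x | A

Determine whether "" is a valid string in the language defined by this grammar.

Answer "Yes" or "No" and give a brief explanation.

Yes - a valid derivation exists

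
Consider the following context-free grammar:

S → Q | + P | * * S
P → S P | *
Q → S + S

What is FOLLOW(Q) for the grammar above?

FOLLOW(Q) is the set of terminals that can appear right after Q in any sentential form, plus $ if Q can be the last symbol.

We compute FOLLOW(Q) using the standard algorithm.
FOLLOW(S) starts with {$}.
FIRST(P) = {*, +}
FIRST(Q) = {*, +}
FIRST(S) = {*, +}
FOLLOW(P) = {$, *, +}
FOLLOW(Q) = {$, *, +}
FOLLOW(S) = {$, *, +}
Therefore, FOLLOW(Q) = {$, *, +}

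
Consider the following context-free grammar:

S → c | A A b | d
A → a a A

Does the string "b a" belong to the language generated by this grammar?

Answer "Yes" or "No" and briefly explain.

No - no valid derivation exists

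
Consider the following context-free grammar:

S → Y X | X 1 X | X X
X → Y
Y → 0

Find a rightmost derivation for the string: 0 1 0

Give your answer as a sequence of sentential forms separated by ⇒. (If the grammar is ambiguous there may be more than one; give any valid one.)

S ⇒ X 1 X ⇒ X 1 Y ⇒ X 1 0 ⇒ Y 1 0 ⇒ 0 1 0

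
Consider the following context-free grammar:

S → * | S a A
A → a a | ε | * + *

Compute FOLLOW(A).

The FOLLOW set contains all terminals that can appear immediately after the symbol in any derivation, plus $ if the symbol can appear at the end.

We compute FOLLOW(A) using the standard algorithm.
FOLLOW(S) starts with {$}.
FIRST(A) = {*, a, ε}
FIRST(S) = {*}
FOLLOW(A) = {$, a}
FOLLOW(S) = {$, a}
Therefore, FOLLOW(A) = {$, a}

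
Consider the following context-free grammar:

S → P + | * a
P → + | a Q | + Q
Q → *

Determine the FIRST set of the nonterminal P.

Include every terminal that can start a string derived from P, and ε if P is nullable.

We compute FIRST(P) using the standard algorithm.
FIRST(P) = {+, a}
FIRST(Q) = {*}
FIRST(S) = {*, +, a}
Therefore, FIRST(P) = {+, a}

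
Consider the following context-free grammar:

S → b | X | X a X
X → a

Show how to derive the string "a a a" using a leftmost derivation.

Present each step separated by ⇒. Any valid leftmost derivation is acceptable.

S ⇒ X a X ⇒ a a X ⇒ a a a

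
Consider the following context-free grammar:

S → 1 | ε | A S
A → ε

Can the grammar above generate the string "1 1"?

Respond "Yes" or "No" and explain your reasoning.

No - no valid derivation exists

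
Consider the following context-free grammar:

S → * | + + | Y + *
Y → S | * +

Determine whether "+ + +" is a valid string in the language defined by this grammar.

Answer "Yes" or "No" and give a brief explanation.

No - no valid derivation exists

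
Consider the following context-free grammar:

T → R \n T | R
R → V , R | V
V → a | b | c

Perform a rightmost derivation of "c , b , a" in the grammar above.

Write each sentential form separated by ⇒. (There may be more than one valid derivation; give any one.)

T ⇒ R ⇒ V , R ⇒ V , V , R ⇒ V , V , V ⇒ V , V , a ⇒ V , b , a ⇒ c , b , a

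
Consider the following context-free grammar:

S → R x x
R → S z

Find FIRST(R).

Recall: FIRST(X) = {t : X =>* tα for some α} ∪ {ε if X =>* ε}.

We compute FIRST(R) using the standard algorithm.
FIRST(R) = {}
FIRST(S) = {}
Therefore, FIRST(R) = {}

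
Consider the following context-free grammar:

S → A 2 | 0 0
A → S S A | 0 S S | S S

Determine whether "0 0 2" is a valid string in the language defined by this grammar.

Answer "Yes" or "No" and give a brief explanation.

No - no valid derivation exists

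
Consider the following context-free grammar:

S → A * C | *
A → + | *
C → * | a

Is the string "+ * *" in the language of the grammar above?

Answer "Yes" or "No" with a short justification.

Yes - a valid derivation exists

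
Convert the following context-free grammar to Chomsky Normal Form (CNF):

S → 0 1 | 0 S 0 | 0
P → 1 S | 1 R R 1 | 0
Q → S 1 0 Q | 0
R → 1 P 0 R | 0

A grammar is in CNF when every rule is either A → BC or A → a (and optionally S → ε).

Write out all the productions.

T0 → 0; T1 → 1; S → 0; P → 0; Q → 0; R → 0; S → T0 T1; S → T0 X0; X0 → S T0; P → T1 S; P → T1 X1; X1 → R X2; X2 → R T1; Q → S X3; X3 → T1 X4; X4 → T0 Q; R → T1 X5; X5 → P X6; X6 → T0 R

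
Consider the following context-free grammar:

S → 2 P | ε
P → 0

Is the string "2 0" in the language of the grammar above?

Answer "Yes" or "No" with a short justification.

Yes - a valid derivation exists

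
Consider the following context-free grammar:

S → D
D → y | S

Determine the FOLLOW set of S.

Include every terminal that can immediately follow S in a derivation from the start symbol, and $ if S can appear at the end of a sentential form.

We compute FOLLOW(S) using the standard algorithm.
FOLLOW(S) starts with {$}.
FIRST(D) = {y}
FIRST(S) = {y}
FOLLOW(D) = {$}
FOLLOW(S) = {$}
Therefore, FOLLOW(S) = {$}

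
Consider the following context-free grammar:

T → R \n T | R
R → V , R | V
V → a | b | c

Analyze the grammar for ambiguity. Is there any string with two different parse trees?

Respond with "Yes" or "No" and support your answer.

No - the grammar is unambiguous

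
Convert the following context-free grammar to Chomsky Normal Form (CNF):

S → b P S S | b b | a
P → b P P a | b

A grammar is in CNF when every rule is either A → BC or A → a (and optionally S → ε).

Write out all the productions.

TB → b; S → a; TA → a; P → b; S → TB X0; X0 → P X1; X1 → S S; S → TB TB; P → TB X2; X2 → P X3; X3 → P TA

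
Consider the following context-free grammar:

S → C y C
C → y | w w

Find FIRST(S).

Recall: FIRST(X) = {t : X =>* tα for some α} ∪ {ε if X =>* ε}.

We compute FIRST(S) using the standard algorithm.
FIRST(C) = {w, y}
FIRST(S) = {w, y}
Therefore, FIRST(S) = {w, y}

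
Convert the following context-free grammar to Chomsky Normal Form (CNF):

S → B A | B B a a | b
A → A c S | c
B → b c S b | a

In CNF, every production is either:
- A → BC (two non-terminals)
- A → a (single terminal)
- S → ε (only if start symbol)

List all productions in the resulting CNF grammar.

TA → a; S → b; TC → c; A → c; TB → b; B → a; S → B A; S → B X0; X0 → B X1; X1 → TA TA; A → A X2; X2 → TC S; B → TB X3; X3 → TC X4; X4 → S TB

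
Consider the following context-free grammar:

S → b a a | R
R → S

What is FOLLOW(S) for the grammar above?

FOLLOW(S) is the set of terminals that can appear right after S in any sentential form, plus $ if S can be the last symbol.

We compute FOLLOW(S) using the standard algorithm.
FOLLOW(S) starts with {$}.
FIRST(R) = {b}
FIRST(S) = {b}
FOLLOW(R) = {$}
FOLLOW(S) = {$}
Therefore, FOLLOW(S) = {$}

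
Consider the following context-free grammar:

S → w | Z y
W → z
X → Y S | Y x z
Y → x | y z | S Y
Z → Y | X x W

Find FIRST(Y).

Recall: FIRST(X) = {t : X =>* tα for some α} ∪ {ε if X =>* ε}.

We compute FIRST(Y) using the standard algorithm.
FIRST(S) = {w, x, y}
FIRST(W) = {z}
FIRST(X) = {w, x, y}
FIRST(Y) = {w, x, y}
FIRST(Z) = {w, x, y}
Therefore, FIRST(Y) = {w, x, y}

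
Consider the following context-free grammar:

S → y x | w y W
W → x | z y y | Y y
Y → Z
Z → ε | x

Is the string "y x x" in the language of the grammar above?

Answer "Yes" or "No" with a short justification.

No - no valid derivation exists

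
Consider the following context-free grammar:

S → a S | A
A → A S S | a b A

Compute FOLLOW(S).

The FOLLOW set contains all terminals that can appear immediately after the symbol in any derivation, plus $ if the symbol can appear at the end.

We compute FOLLOW(S) using the standard algorithm.
FOLLOW(S) starts with {$}.
FIRST(A) = {a}
FIRST(S) = {a}
FOLLOW(A) = {$, a}
FOLLOW(S) = {$, a}
Therefore, FOLLOW(S) = {$, a}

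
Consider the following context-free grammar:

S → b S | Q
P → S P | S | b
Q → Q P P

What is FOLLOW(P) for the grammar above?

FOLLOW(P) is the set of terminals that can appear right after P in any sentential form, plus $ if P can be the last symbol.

We compute FOLLOW(P) using the standard algorithm.
FOLLOW(S) starts with {$}.
FIRST(P) = {b}
FIRST(Q) = {}
FIRST(S) = {b}
FOLLOW(P) = {$, b}
FOLLOW(Q) = {$, b}
FOLLOW(S) = {$, b}
Therefore, FOLLOW(P) = {$, b}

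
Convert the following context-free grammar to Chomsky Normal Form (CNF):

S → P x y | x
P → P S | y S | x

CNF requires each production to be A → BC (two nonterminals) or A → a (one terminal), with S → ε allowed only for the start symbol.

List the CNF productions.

TX → x; TY → y; S → x; P → x; S → P X0; X0 → TX TY; P → P S; P → TY S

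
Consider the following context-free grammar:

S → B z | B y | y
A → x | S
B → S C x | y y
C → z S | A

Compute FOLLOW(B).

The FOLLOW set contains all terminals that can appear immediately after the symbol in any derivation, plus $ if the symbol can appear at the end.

We compute FOLLOW(B) using the standard algorithm.
FOLLOW(S) starts with {$}.
FIRST(A) = {x, y}
FIRST(B) = {y}
FIRST(C) = {x, y, z}
FIRST(S) = {y}
FOLLOW(A) = {x}
FOLLOW(B) = {y, z}
FOLLOW(C) = {x}
FOLLOW(S) = {$, x, y, z}
Therefore, FOLLOW(B) = {y, z}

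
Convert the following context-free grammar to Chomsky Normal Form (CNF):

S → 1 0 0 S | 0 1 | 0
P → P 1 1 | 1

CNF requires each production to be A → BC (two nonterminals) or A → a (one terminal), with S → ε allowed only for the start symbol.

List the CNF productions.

T1 → 1; T0 → 0; S → 0; P → 1; S → T1 X0; X0 → T0 X1; X1 → T0 S; S → T0 T1; P → P X2; X2 → T1 T1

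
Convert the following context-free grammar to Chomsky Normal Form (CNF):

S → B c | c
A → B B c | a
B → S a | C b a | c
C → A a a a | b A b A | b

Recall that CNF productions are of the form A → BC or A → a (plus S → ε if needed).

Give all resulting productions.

TC → c; S → c; A → a; TA → a; TB → b; B → c; C → b; S → B TC; A → B X0; X0 → B TC; B → S TA; B → C X1; X1 → TB TA; C → A X2; X2 → TA X3; X3 → TA TA; C → TB X4; X4 → A X5; X5 → TB A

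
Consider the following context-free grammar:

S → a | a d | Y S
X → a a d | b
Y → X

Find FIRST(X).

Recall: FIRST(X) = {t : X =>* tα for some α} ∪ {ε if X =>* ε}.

We compute FIRST(X) using the standard algorithm.
FIRST(S) = {a, b}
FIRST(X) = {a, b}
FIRST(Y) = {a, b}
Therefore, FIRST(X) = {a, b}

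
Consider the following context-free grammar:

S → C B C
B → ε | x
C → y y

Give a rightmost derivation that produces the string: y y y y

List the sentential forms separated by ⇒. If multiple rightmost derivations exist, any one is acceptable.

S ⇒ C B C ⇒ C B y y ⇒ C y y ⇒ y y y y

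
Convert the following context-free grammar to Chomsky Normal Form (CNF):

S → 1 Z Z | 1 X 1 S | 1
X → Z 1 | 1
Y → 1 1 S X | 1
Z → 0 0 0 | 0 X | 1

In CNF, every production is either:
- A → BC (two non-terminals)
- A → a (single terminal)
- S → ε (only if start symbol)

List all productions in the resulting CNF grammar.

T1 → 1; S → 1; X → 1; Y → 1; T0 → 0; Z → 1; S → T1 X0; X0 → Z Z; S → T1 X1; X1 → X X2; X2 → T1 S; X → Z T1; Y → T1 X3; X3 → T1 X4; X4 → S X; Z → T0 X5; X5 → T0 T0; Z → T0 X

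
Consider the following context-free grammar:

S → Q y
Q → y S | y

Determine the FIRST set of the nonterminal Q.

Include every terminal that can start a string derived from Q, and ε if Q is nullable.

We compute FIRST(Q) using the standard algorithm.
FIRST(Q) = {y}
FIRST(S) = {y}
Therefore, FIRST(Q) = {y}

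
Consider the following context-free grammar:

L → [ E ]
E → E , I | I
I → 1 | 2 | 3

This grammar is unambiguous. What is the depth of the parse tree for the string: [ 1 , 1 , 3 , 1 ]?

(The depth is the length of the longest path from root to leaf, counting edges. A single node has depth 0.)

6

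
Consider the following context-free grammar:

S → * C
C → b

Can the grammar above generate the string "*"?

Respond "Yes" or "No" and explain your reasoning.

No - no valid derivation exists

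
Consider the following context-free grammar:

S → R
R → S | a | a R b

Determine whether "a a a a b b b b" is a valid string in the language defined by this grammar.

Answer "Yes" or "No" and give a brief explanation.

No - no valid derivation exists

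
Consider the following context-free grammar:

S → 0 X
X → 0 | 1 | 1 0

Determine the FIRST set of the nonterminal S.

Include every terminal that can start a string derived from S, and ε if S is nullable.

We compute FIRST(S) using the standard algorithm.
FIRST(S) = {0}
FIRST(X) = {0, 1}
Therefore, FIRST(S) = {0}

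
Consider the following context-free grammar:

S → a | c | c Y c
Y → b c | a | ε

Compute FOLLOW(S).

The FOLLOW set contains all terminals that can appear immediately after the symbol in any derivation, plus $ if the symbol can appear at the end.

We compute FOLLOW(S) using the standard algorithm.
FOLLOW(S) starts with {$}.
FIRST(S) = {a, c}
FIRST(Y) = {a, b, ε}
FOLLOW(S) = {$}
FOLLOW(Y) = {c}
Therefore, FOLLOW(S) = {$}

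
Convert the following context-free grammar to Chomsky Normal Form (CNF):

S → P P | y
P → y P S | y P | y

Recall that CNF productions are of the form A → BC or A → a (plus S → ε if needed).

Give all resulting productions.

S → y; TY → y; P → y; S → P P; P → TY X0; X0 → P S; P → TY P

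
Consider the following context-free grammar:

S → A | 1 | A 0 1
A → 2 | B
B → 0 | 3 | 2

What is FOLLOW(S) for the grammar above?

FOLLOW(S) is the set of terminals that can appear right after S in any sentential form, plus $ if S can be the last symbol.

We compute FOLLOW(S) using the standard algorithm.
FOLLOW(S) starts with {$}.
FIRST(A) = {0, 2, 3}
FIRST(B) = {0, 2, 3}
FIRST(S) = {0, 1, 2, 3}
FOLLOW(A) = {$, 0}
FOLLOW(B) = {$, 0}
FOLLOW(S) = {$}
Therefore, FOLLOW(S) = {$}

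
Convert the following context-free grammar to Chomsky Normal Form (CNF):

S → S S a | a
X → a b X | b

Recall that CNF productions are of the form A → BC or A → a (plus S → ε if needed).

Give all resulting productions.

TA → a; S → a; TB → b; X → b; S → S X0; X0 → S TA; X → TA X1; X1 → TB X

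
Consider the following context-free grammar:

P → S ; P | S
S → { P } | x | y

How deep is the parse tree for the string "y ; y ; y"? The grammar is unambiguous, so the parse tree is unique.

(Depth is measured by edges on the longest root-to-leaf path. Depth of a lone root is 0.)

4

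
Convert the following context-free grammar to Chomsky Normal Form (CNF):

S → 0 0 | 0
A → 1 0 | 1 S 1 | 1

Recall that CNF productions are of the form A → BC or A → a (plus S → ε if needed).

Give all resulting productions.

T0 → 0; S → 0; T1 → 1; A → 1; S → T0 T0; A → T1 T0; A → T1 X0; X0 → S T1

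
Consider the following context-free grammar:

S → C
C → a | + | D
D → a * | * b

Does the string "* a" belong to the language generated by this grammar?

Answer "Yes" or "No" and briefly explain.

No - no valid derivation exists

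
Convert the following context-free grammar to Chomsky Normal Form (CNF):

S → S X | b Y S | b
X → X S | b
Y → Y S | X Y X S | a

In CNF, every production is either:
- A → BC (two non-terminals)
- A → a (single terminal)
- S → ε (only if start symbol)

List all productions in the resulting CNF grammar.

TB → b; S → b; X → b; Y → a; S → S X; S → TB X0; X0 → Y S; X → X S; Y → Y S; Y → X X1; X1 → Y X2; X2 → X S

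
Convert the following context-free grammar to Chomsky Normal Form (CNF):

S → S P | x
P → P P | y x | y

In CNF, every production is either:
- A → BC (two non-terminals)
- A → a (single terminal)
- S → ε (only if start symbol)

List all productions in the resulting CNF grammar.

S → x; TY → y; TX → x; P → y; S → S P; P → P P; P → TY TX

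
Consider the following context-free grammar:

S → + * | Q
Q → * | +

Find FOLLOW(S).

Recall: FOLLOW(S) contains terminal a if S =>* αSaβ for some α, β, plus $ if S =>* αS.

We compute FOLLOW(S) using the standard algorithm.
FOLLOW(S) starts with {$}.
FIRST(Q) = {*, +}
FIRST(S) = {*, +}
FOLLOW(Q) = {$}
FOLLOW(S) = {$}
Therefore, FOLLOW(S) = {$}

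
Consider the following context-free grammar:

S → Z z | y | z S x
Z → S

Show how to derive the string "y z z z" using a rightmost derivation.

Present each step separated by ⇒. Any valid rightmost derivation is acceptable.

S ⇒ Z z ⇒ S z ⇒ Z z z ⇒ S z z ⇒ Z z z z ⇒ S z z z ⇒ y z z z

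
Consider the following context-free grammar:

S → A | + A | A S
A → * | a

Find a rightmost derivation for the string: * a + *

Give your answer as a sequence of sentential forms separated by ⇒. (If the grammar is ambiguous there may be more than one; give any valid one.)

S ⇒ A S ⇒ A A S ⇒ A A + A ⇒ A A + * ⇒ A a + * ⇒ * a + *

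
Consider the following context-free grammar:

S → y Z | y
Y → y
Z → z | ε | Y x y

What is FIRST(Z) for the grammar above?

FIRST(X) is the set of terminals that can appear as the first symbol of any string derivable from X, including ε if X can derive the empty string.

We compute FIRST(Z) using the standard algorithm.
FIRST(S) = {y}
FIRST(Y) = {y}
FIRST(Z) = {y, z, ε}
Therefore, FIRST(Z) = {y, z, ε}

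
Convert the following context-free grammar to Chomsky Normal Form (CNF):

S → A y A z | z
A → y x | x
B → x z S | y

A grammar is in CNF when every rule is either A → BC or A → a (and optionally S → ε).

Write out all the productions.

TY → y; TZ → z; S → z; TX → x; A → x; B → y; S → A X0; X0 → TY X1; X1 → A TZ; A → TY TX; B → TX X2; X2 → TZ S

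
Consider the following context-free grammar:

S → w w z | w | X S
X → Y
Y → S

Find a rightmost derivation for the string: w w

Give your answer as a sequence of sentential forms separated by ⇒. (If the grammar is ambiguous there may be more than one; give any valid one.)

S ⇒ X S ⇒ X w ⇒ Y w ⇒ S w ⇒ w w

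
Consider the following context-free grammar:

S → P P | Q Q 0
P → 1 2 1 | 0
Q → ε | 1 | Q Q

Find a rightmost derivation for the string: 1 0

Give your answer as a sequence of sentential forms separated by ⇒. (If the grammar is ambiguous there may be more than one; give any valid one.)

S ⇒ Q Q 0 ⇒ Q 0 ⇒ 1 0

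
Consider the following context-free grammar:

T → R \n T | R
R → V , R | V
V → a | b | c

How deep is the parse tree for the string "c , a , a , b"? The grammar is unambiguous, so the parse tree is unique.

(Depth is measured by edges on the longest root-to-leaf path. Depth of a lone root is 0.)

6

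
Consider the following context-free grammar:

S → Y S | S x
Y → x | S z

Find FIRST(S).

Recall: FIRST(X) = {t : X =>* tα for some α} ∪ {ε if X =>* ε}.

We compute FIRST(S) using the standard algorithm.
FIRST(S) = {x}
FIRST(Y) = {x}
Therefore, FIRST(S) = {x}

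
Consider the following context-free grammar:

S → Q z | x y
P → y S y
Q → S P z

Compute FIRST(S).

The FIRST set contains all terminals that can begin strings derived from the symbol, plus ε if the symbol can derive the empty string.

We compute FIRST(S) using the standard algorithm.
FIRST(P) = {y}
FIRST(Q) = {x}
FIRST(S) = {x}
Therefore, FIRST(S) = {x}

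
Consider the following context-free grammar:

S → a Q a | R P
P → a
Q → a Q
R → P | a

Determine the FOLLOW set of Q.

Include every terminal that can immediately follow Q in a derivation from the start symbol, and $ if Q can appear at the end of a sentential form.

We compute FOLLOW(Q) using the standard algorithm.
FOLLOW(S) starts with {$}.
FIRST(P) = {a}
FIRST(Q) = {a}
FIRST(R) = {a}
FIRST(S) = {a}
FOLLOW(P) = {$, a}
FOLLOW(Q) = {a}
FOLLOW(R) = {a}
FOLLOW(S) = {$}
Therefore, FOLLOW(Q) = {a}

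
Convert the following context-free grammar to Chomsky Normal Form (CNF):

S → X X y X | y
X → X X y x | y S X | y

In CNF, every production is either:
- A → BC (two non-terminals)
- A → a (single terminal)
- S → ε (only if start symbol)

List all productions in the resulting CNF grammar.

TY → y; S → y; TX → x; X → y; S → X X0; X0 → X X1; X1 → TY X; X → X X2; X2 → X X3; X3 → TY TX; X → TY X4; X4 → S X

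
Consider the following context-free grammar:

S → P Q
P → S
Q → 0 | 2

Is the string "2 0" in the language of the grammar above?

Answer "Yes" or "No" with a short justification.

No - no valid derivation exists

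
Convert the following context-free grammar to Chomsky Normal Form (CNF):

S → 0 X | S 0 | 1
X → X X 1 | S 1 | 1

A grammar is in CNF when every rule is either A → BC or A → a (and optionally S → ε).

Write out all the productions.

T0 → 0; S → 1; T1 → 1; X → 1; S → T0 X; S → S T0; X → X X0; X0 → X T1; X → S T1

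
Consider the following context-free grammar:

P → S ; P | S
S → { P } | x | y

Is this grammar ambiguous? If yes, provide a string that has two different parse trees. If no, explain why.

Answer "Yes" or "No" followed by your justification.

No - the grammar is unambiguous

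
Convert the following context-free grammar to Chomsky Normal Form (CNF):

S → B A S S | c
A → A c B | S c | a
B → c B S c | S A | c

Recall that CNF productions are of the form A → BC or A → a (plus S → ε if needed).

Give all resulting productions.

S → c; TC → c; A → a; B → c; S → B X0; X0 → A X1; X1 → S S; A → A X2; X2 → TC B; A → S TC; B → TC X3; X3 → B X4; X4 → S TC; B → S A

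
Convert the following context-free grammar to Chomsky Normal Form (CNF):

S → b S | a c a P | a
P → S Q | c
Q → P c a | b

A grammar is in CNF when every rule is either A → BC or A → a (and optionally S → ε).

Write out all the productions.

TB → b; TA → a; TC → c; S → a; P → c; Q → b; S → TB S; S → TA X0; X0 → TC X1; X1 → TA P; P → S Q; Q → P X2; X2 → TC TA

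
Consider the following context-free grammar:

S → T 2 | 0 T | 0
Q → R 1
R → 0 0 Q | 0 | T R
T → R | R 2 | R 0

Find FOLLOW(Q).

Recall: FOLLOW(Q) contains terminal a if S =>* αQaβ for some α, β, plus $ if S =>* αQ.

We compute FOLLOW(Q) using the standard algorithm.
FOLLOW(S) starts with {$}.
FIRST(Q) = {0}
FIRST(R) = {0}
FIRST(S) = {0}
FIRST(T) = {0}
FOLLOW(Q) = {$, 0, 1, 2}
FOLLOW(R) = {$, 0, 1, 2}
FOLLOW(S) = {$}
FOLLOW(T) = {$, 0, 2}
Therefore, FOLLOW(Q) = {$, 0, 1, 2}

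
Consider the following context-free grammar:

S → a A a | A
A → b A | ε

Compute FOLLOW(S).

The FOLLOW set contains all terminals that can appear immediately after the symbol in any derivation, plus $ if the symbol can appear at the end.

We compute FOLLOW(S) using the standard algorithm.
FOLLOW(S) starts with {$}.
FIRST(A) = {b, ε}
FIRST(S) = {a, b, ε}
FOLLOW(A) = {$, a}
FOLLOW(S) = {$}
Therefore, FOLLOW(S) = {$}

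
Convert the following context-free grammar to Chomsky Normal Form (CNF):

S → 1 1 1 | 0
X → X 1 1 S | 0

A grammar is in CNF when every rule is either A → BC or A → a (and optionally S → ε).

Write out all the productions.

T1 → 1; S → 0; X → 0; S → T1 X0; X0 → T1 T1; X → X X1; X1 → T1 X2; X2 → T1 S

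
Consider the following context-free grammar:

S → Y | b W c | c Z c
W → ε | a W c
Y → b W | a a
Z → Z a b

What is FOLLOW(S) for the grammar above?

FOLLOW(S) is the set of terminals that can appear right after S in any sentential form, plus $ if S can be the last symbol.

We compute FOLLOW(S) using the standard algorithm.
FOLLOW(S) starts with {$}.
FIRST(S) = {a, b, c}
FIRST(W) = {a, ε}
FIRST(Y) = {a, b}
FIRST(Z) = {}
FOLLOW(S) = {$}
FOLLOW(W) = {$, c}
FOLLOW(Y) = {$}
FOLLOW(Z) = {a, c}
Therefore, FOLLOW(S) = {$}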